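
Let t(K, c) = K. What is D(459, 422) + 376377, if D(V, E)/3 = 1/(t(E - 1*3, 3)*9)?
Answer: 473105890/1257 ≈ 3.7638e+5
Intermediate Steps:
D(V, E) = 3/(-27 + 9*E) (D(V, E) = 3/(((E - 1*3)*9)) = 3/(((E - 3)*9)) = 3/(((-3 + E)*9)) = 3/(-27 + 9*E))
D(459, 422) + 376377 = 1/(3*(-3 + 422)) + 376377 = (⅓)/419 + 376377 = (⅓)*(1/419) + 376377 = 1/1257 + 376377 = 473105890/1257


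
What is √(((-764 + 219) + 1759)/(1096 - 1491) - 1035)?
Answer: I*√161965405/395 ≈ 32.219*I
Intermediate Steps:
√(((-764 + 219) + 1759)/(1096 - 1491) - 1035) = √((-545 + 1759)/(-395) - 1035) = √(1214*(-1/395) - 1035) = √(-1214/395 - 1035) = √(-410039/395) = I*√161965405/395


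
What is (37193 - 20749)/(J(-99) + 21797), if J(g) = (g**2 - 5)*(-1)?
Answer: 16444/12001 ≈ 1.3702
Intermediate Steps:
J(g) = 5 - g**2 (J(g) = (-5 + g**2)*(-1) = 5 - g**2)
(37193 - 20749)/(J(-99) + 21797) = (37193 - 20749)/((5 - 1*(-99)**2) + 21797) = 16444/((5 - 1*9801) + 21797) = 16444/((5 - 9801) + 21797) = 16444/(-9796 + 21797) = 16444/12001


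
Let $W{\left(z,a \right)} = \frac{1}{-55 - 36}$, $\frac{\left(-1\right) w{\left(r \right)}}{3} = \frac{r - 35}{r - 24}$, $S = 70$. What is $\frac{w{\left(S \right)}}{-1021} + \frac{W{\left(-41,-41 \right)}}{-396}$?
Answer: $\frac{1915373}{846233388} \approx 0.0022634$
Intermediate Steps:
$w{\left(r \right)} = - \frac{3 \left(-35 + r\right)}{-24 + r}$ ($w{\left(r \right)} = - 3 \frac{r - 35}{r - 24} = - 3 \frac{-35 + r}{-24 + r} = - \frac{3 \left(-35 + r\right)}{-24 + r}$)
$W{\left(z,a \right)} = - \frac{1}{91}$ ($W{\left(z,a \right)} = \frac{1}{-91} = - \frac{1}{91}$)
$\frac{w{\left(S \right)}}{-1021} + \frac{W{\left(-41,-41 \right)}}{-396} = \frac{3 \frac{1}{-24 + 70} \left(35 - 70\right)}{-1021} - \frac{1}{91 \left(-396\right)} = \frac{3 \left(35 - 70\right)}{46} \left(- \frac{1}{1021}\right) - - \frac{1}{36036} = 3 \cdot \frac{1}{46} \left(-35\right) \left(- \frac{1}{1021}\right) + \frac{1}{36036} = \left(- \frac{105}{46}\right) \left(- \frac{1}{1021}\right) + \frac{1}{36036} = \frac{105}{46966} + \frac{1}{36036} = \frac{1915373}{846233388}$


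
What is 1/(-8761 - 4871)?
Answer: -1/13632 ≈ -7.3357e-5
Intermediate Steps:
1/(-8761 - 4871) = 1/(-13632) = -1/13632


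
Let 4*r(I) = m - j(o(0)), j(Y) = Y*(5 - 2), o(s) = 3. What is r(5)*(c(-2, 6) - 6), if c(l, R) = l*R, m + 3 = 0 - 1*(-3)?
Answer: 81/2 ≈ 40.500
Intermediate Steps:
m = 0 (m = -3 + (0 - 1*(-3)) = -3 + (0 + 3) = -3 + 3 = 0)
j(Y) = 3*Y (j(Y) = Y*3 = 3*Y)
r(I) = -9/4 (r(I) = (0 - 3*3)/4 = (0 - 1*9)/4 = (0 - 9)/4 = (¼)*(-9) = -9/4)
c(l, R) = R*l
r(5)*(c(-2, 6) - 6) = -9*(6*(-2) - 6)/4 = -9*(-12 - 6)/4 = -9/4*(-18) = 81/2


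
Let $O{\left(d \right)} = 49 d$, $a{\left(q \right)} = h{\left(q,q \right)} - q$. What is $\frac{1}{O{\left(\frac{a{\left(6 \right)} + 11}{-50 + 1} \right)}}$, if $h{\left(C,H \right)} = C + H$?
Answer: $- \frac{1}{17} \approx -0.058824$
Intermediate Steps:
$a{\left(q \right)} = q$ ($a{\left(q \right)} = \left(q + q\right) - q = 2 q - q = q$)
$\frac{1}{O{\left(\frac{a{\left(6 \right)} + 11}{-50 + 1} \right)}} = \frac{1}{49 \frac{6 + 11}{-50 + 1}} = \frac{1}{49 \frac{17}{-49}} = \frac{1}{49 \cdot 17 \left(- \frac{1}{49}\right)} = \frac{1}{49 \left(- \frac{17}{49}\right)} = \frac{1}{-17} = - \frac{1}{17}$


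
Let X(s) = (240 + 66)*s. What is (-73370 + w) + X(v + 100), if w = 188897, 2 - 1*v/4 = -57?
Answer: 218343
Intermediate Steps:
v = 236 (v = 8 - 4*(-57) = 8 + 228 = 236)
X(s) = 306*s
(-73370 + w) + X(v + 100) = (-73370 + 188897) + 306*(236 + 100) = 115527 + 306*336 = 115527 + 102816 = 218343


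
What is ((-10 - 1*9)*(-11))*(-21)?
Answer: -4389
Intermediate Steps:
((-10 - 1*9)*(-11))*(-21) = ((-10 - 9)*(-11))*(-21) = -19*(-11)*(-21) = 209*(-21) = -4389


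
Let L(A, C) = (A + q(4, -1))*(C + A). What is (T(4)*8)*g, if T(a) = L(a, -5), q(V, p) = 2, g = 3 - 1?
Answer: -96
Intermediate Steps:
g = 2
L(A, C) = (2 + A)*(A + C) (L(A, C) = (A + 2)*(C + A) = (2 + A)*(A + C))
T(a) = -10 + a² - 3*a (T(a) = a² + 2*a + 2*(-5) + a*(-5) = a² + 2*a - 10 - 5*a = -10 + a² - 3*a)
(T(4)*8)*g = ((-10 + 4² - 3*4)*8)*2 = ((-10 + 16 - 12)*8)*2 = -6*8*2 = -48*2 = -96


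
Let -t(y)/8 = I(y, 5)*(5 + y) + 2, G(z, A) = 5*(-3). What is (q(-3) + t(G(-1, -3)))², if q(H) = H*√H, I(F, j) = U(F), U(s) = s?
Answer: 1478629 + 7296*I*√3 ≈ 1.4786e+6 + 12637.0*I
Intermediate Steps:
I(F, j) = F
G(z, A) = -15
t(y) = -16 - 8*y*(5 + y) (t(y) = -8*(y*(5 + y) + 2) = -8*(2 + y*(5 + y)) = -16 - 8*y*(5 + y))
q(H) = H^(3/2)
(q(-3) + t(G(-1, -3)))² = ((-3)^(3/2) + (-16 - 40*(-15) - 8*(-15)²))² = (-3*I*√3 + (-16 + 600 - 8*225))² = (-3*I*√3 + (-16 + 600 - 1800))² = (-3*I*√3 - 1216)² = (-1216 - 3*I*√3)²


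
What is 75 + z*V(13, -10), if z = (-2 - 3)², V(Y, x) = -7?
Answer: -100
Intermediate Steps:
z = 25 (z = (-5)² = 25)
75 + z*V(13, -10) = 75 + 25*(-7) = 75 - 175 = -100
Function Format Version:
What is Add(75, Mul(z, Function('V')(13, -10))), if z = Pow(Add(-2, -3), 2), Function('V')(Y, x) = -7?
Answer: -100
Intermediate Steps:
z = 25 (z = Pow(-5, 2) = 25)
Add(75, Mul(z, Function('V')(13, -10))) = Add(75, Mul(25, -7)) = Add(75, -175) = -100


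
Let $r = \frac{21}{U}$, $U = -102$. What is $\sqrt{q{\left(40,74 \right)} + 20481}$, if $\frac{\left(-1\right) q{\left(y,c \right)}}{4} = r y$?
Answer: $\frac{\sqrt{5928529}}{17} \approx 143.23$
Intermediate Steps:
$r = - \frac{7}{34}$ ($r = \frac{21}{-102} = 21 \left(- \frac{1}{102}\right) = - \frac{7}{34} \approx -0.20588$)
$q{\left(y,c \right)} = \frac{14 y}{17}$ ($q{\left(y,c \right)} = - 4 \left(- \frac{7 y}{34}\right) = \frac{14 y}{17}$)
$\sqrt{q{\left(40,74 \right)} + 20481} = \sqrt{\frac{14}{17} \cdot 40 + 20481} = \sqrt{\frac{560}{17} + 20481} = \sqrt{\frac{348737}{17}} = \frac{\sqrt{5928529}}{17}$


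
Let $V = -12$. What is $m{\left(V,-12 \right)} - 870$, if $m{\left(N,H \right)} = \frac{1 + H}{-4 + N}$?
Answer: $- \frac{13909}{16} \approx -869.31$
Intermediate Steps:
$m{\left(N,H \right)} = \frac{1 + H}{-4 + N}$
$m{\left(V,-12 \right)} - 870 = \frac{1 - 12}{-4 - 12} - 870 = \frac{1}{-16} \left(-11\right) - 870 = \left(- \frac{1}{16}\right) \left(-11\right) - 870 = \frac{11}{16} - 870 = - \frac{13909}{16}$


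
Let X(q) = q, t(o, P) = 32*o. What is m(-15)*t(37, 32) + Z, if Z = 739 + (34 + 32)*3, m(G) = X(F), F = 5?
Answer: 6857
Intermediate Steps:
m(G) = 5
Z = 937 (Z = 739 + 66*3 = 739 + 198 = 937)
m(-15)*t(37, 32) + Z = 5*(32*37) + 937 = 5*1184 + 937 = 5920 + 937 = 6857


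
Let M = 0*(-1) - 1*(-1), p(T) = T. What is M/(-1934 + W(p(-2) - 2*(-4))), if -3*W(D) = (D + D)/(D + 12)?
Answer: -9/17408 ≈ -0.00051700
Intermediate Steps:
W(D) = -2*D/(3*(12 + D)) (W(D) = -(D + D)/(3*(D + 12)) = -2*D/(3*(12 + D)))
M = 1 (M = 0 + 1 = 1)
M/(-1934 + W(p(-2) - 2*(-4))) = 1/(-1934 - 2*(-2 - 2*(-4))/(36 + 3*(-2 - 2*(-4)))) = 1/(-1934 - 2*(-2 + 8)/(36 + 3*(-2 + 8))) = 1/(-1934 - 2*6/(36 + 3*6)) = 1/(-1934 - 2*6/(36 + 18)) = 1/(-1934 - 2*6/54) = 1/(-1934 - 2*6*1/54) = 1/(-1934 - 2/9) = 1/(-17408/9) = 1*(-9/17408) = -9/17408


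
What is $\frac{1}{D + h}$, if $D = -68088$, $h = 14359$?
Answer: $- \frac{1}{53729} \approx -1.8612 \cdot 10^{-5}$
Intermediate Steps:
$\frac{1}{D + h} = \frac{1}{-68088 + 14359} = \frac{1}{-53729} = - \frac{1}{53729}$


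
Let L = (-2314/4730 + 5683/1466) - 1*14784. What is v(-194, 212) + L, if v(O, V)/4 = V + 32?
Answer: -47861834587/3467090 ≈ -13805.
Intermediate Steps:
v(O, V) = 128 + 4*V (v(O, V) = 4*(V + 32) = 4*(32 + V) = 128 + 4*V)
L = -51245714427/3467090 (L = (-2314*1/4730 + 5683*(1/1466)) - 14784 = (-1157/2365 + 5683/1466) - 14784 = 11744133/3467090 - 14784 = -51245714427/3467090 ≈ -14781.)
v(-194, 212) + L = (128 + 4*212) - 51245714427/3467090 = (128 + 848) - 51245714427/3467090 = 976 - 51245714427/3467090 = -47861834587/3467090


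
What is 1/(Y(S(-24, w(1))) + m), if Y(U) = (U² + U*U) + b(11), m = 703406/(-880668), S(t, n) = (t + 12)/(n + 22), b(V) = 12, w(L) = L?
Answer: 232936686/2736005537 ≈ 0.085137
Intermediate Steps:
S(t, n) = (12 + t)/(22 + n)
m = -351703/440334 (m = 703406*(-1/880668) = -351703/440334 ≈ -0.79872)
Y(U) = 12 + 2*U² (Y(U) = (U² + U*U) + 12 = (U² + U²) + 12 = 2*U² + 12 = 12 + 2*U²)
1/(Y(S(-24, w(1))) + m) = 1/((12 + 2*((12 - 24)/(22 + 1))²) - 351703/440334) = 1/((12 + 2*(-12/23)²) - 351703/440334) = 1/((12 + 2*(144/529)) - 351703/440334) = 1/((12 + 288/529) - 351703/440334) = 1/(6636/529 - 351703/440334) = 1/(2736005537/232936686) = 232936686/2736005537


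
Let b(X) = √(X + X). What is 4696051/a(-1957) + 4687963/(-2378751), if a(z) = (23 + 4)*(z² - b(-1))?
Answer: -604595799556186038418/314018182728098991477 + 4696051*I*√2/396029070795681 ≈ -1.9254 + 1.677e-8*I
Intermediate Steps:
b(X) = √2*√X (b(X) = √(2*X) = √2*√X)
a(z) = 27*z² - 27*I*√2 (a(z) = (23 + 4)*(z² - √2*√(-1)) = 27*(z² - √2*I) = 27*(z² - I*√2) = 27*z² - 27*I*√2)
4696051/a(-1957) + 4687963/(-2378751) = 4696051/(27*(-1957)² - 27*I*√2) + 4687963/(-2378751) = 4696051/(27*3829849 - 27*I*√2) + 4687963*(-1/2378751) = 4696051/(103405923 - 27*I*√2) - 4687963/2378751 = -4687963/2378751 + 4696051/(103405923 - 27*I*√2)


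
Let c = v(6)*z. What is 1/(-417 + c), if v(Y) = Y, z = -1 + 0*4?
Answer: -1/423 ≈ -0.0023641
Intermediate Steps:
z = -1 (z = -1 + 0 = -1)
c = -6 (c = 6*(-1) = -6)
1/(-417 + c) = 1/(-417 - 6) = 1/(-423) = -1/423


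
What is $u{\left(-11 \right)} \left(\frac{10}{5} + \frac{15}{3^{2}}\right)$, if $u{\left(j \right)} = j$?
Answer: $- \frac{121}{3} \approx -40.333$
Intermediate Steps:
$u{\left(-11 \right)} \left(\frac{10}{5} + \frac{15}{3^{2}}\right) = - 11 \left(\frac{10}{5} + \frac{15}{3^{2}}\right) = - 11 \left(10 \cdot \frac{1}{5} + \frac{15}{9}\right) = - 11 \left(2 + 15 \cdot \frac{1}{9}\right) = - 11 \left(2 + \frac{5}{3}\right) = \left(-11\right) \frac{11}{3} = - \frac{121}{3}$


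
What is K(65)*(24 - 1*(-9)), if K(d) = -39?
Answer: -1287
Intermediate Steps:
K(65)*(24 - 1*(-9)) = -39*(24 - 1*(-9)) = -39*(24 + 9) = -39*33 = -1287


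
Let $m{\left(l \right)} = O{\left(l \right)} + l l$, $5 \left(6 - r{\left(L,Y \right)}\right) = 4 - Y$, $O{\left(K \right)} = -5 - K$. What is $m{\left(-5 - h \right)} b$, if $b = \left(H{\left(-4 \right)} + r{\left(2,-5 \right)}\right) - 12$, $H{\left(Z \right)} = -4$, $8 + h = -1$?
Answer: $- \frac{413}{5} \approx -82.6$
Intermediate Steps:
$h = -9$ ($h = -8 - 1 = -9$)
$r{\left(L,Y \right)} = \frac{26}{5} + \frac{Y}{5}$ ($r{\left(L,Y \right)} = 6 - \frac{4 - Y}{5} = 6 + \left(- \frac{4}{5} + \frac{Y}{5}\right) = \frac{26}{5} + \frac{Y}{5}$)
$b = - \frac{59}{5}$ ($b = \left(-4 + \left(\frac{26}{5} + \frac{1}{5} \left(-5\right)\right)\right) - 12 = \left(-4 + \left(\frac{26}{5} - 1\right)\right) - 12 = \left(-4 + \frac{21}{5}\right) - 12 = \frac{1}{5} - 12 = - \frac{59}{5} \approx -11.8$)
$m{\left(l \right)} = -5 + l^{2} - l$ ($m{\left(l \right)} = \left(-5 - l\right) + l l = \left(-5 - l\right) + l^{2} = -5 + l^{2} - l$)
$m{\left(-5 - h \right)} b = \left(-5 + \left(-5 - -9\right)^{2} - \left(-5 - -9\right)\right) \left(- \frac{59}{5}\right) = \left(-5 + \left(-5 + 9\right)^{2} - \left(-5 + 9\right)\right) \left(- \frac{59}{5}\right) = \left(-5 + 4^{2} - 4\right) \left(- \frac{59}{5}\right) = \left(-5 + 16 - 4\right) \left(- \frac{59}{5}\right) = 7 \left(- \frac{59}{5}\right) = - \frac{413}{5}$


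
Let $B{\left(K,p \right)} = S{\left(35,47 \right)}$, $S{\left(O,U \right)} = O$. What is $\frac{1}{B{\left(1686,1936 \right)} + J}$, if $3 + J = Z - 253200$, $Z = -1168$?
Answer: $- \frac{1}{254336} \approx -3.9318 \cdot 10^{-6}$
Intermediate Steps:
$B{\left(K,p \right)} = 35$
$J = -254371$ ($J = -3 - 254368 = -254371$)
$\frac{1}{B{\left(1686,1936 \right)} + J} = \frac{1}{35 - 254371} = \frac{1}{-254336} = - \frac{1}{254336}$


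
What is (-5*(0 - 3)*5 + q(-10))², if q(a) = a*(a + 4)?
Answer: 18225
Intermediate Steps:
q(a) = a*(4 + a)
(-5*(0 - 3)*5 + q(-10))² = (-5*(0 - 3)*5 - 10*(4 - 10))² = (-(-15)*5 - 10*(-6))² = (-5*(-15) + 60)² = (75 + 60)² = 135² = 18225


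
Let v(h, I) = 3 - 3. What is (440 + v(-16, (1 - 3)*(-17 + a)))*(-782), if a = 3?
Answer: -344080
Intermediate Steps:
v(h, I) = 0
(440 + v(-16, (1 - 3)*(-17 + a)))*(-782) = (440 + 0)*(-782) = 440*(-782) = -344080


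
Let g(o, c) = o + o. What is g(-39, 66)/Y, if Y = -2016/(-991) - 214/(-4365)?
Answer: -168702885/4505957 ≈ -37.440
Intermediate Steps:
Y = 9011914/4325715 (Y = -2016*(-1/991) - 214*(-1/4365) = 2016/991 + 214/4365 = 9011914/4325715 ≈ 2.0833)
g(o, c) = 2*o
g(-39, 66)/Y = (2*(-39))/(9011914/4325715) = -78*4325715/9011914 = -168702885/4505957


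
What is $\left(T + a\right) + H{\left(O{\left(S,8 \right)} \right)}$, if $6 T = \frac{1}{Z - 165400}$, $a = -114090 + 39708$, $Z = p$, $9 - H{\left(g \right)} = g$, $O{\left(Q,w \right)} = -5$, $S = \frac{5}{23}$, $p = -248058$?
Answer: $- \frac{184488267265}{2480748} \approx -74368.0$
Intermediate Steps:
$S = \frac{5}{23}$ ($S = 5 \cdot \frac{1}{23} = \frac{5}{23} \approx 0.21739$)
$H{\left(g \right)} = 9 - g$
$Z = -248058$
$a = -74382$
$T = - \frac{1}{2480748}$ ($T = \frac{1}{6 \left(-248058 - 165400\right)} = \frac{1}{6 \left(-413458\right)} = \frac{1}{6} \left(- \frac{1}{413458}\right) = - \frac{1}{2480748} \approx -4.031 \cdot 10^{-7}$)
$\left(T + a\right) + H{\left(O{\left(S,8 \right)} \right)} = \left(- \frac{1}{2480748} - 74382\right) + \left(9 - -5\right) = - \frac{184522997737}{2480748} + \left(9 + 5\right) = - \frac{184522997737}{2480748} + 14 = - \frac{184488267265}{2480748}$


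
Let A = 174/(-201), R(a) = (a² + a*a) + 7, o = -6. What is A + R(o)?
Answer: 5235/67 ≈ 78.134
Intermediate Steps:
R(a) = 7 + 2*a² (R(a) = (a² + a²) + 7 = 2*a² + 7 = 7 + 2*a²)
A = -58/67 (A = 174*(-1/201) = -58/67 ≈ -0.86567)
A + R(o) = -58/67 + (7 + 2*(-6)²) = -58/67 + (7 + 2*36) = -58/67 + (7 + 72) = -58/67 + 79 = 5235/67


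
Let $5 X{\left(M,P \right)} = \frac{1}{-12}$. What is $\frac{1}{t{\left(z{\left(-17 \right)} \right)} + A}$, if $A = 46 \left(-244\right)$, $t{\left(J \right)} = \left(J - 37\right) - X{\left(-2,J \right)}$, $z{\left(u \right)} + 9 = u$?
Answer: $- \frac{60}{677219} \approx -8.8598 \cdot 10^{-5}$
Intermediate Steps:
$X{\left(M,P \right)} = - \frac{1}{60}$ ($X{\left(M,P \right)} = \frac{1}{5 \left(-12\right)} = \frac{1}{5} \left(- \frac{1}{12}\right) = - \frac{1}{60}$)
$z{\left(u \right)} = -9 + u$
$t{\left(J \right)} = - \frac{2219}{60} + J$ ($t{\left(J \right)} = \left(J - 37\right) - - \frac{1}{60} = \left(-37 + J\right) + \frac{1}{60} = - \frac{2219}{60} + J$)
$A = -11224$
$\frac{1}{t{\left(z{\left(-17 \right)} \right)} + A} = \frac{1}{\left(- \frac{2219}{60} - 26\right) - 11224} = \frac{1}{- \frac{3779}{60} - 11224} = \frac{1}{- \frac{677219}{60}} = - \frac{60}{677219}$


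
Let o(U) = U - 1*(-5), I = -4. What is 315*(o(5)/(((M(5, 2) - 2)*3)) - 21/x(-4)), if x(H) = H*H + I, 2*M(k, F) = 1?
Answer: -5005/4 ≈ -1251.3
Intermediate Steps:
o(U) = 5 + U (o(U) = U + 5 = 5 + U)
M(k, F) = 1/2 (M(k, F) = (1/2)*1 = 1/2)
x(H) = -4 + H**2 (x(H) = H*H - 4 = H**2 - 4 = -4 + H**2)
315*(o(5)/(((M(5, 2) - 2)*3)) - 21/x(-4)) = 315*((5 + 5)/(((1/2 - 2)*3)) - 21/(-4 + (-4)**2)) = 315*(10/((-3/2*3)) - 21/(-4 + 16)) = 315*(10/(-9/2) - 21/12) = 315*(10*(-2/9) - 21*1/12) = 315*(-20/9 - 7/4) = 315*(-143/36) = -5005/4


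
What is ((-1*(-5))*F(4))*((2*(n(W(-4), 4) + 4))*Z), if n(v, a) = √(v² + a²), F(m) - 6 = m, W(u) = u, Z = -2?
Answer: -800 - 800*√2 ≈ -1931.4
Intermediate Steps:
F(m) = 6 + m
n(v, a) = √(a² + v²)
((-1*(-5))*F(4))*((2*(n(W(-4), 4) + 4))*Z) = ((-1*(-5))*(6 + 4))*((2*(√(4² + (-4)²) + 4))*(-2)) = (5*10)*((2*(√(16 + 16) + 4))*(-2)) = 50*((2*(√32 + 4))*(-2)) = 50*((2*(4*√2 + 4))*(-2)) = 50*((2*(4 + 4*√2))*(-2)) = 50*((8 + 8*√2)*(-2)) = 50*(-16 - 16*√2) = -800 - 800*√2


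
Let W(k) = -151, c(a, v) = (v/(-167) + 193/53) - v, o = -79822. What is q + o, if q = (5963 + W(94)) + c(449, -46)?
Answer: -654620695/8851 ≈ -73960.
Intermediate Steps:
c(a, v) = 193/53 - 168*v/167 (c(a, v) = (v*(-1/167) + 193*(1/53)) - v = (-v/167 + 193/53) - v = (193/53 - v/167) - v = 193/53 - 168*v/167)
q = 51883827/8851 (q = (5963 - 151) + (193/53 - 168/167*(-46)) = 5812 + (193/53 + 7728/167) = 5812 + 441815/8851 = 51883827/8851 ≈ 5861.9)
q + o = 51883827/8851 - 79822 = -654620695/8851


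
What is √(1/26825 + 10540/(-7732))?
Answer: I*√146602052039678/10370545 ≈ 1.1675*I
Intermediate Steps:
√(1/26825 + 10540/(-7732)) = √(1/26825 + 10540*(-1/7732)) = √(1/26825 - 2635/1933) = √(-70681942/51852725) = I*√146602052039678/10370545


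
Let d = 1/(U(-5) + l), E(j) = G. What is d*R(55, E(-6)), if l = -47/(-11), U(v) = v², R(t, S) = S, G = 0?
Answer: 0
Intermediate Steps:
E(j) = 0
l = 47/11 (l = -47*(-1/11) = 47/11 ≈ 4.2727)
d = 11/322 (d = 1/((-5)² + 47/11) = 1/(25 + 47/11) = 1/(322/11) = 11/322 ≈ 0.034162)
d*R(55, E(-6)) = (11/322)*0 = 0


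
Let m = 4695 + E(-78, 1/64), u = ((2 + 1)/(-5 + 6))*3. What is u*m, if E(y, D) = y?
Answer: 41553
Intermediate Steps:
u = 9 (u = (3/1)*3 = (3*1)*3 = 3*3 = 9)
m = 4617 (m = 4695 - 78 = 4617)
u*m = 9*4617 = 41553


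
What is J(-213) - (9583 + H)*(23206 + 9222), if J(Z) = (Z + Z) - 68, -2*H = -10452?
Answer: -480226746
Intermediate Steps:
H = 5226 (H = -1/2*(-10452) = 5226)
J(Z) = -68 + 2*Z (J(Z) = 2*Z - 68 = -68 + 2*Z)
J(-213) - (9583 + H)*(23206 + 9222) = (-68 + 2*(-213)) - (9583 + 5226)*(23206 + 9222) = (-68 - 426) - 14809*32428 = -494 - 1*480226252 = -494 - 480226252 = -480226746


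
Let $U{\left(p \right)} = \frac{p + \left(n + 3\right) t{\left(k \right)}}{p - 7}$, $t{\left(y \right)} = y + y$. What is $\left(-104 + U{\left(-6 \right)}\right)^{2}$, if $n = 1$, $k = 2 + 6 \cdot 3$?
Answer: $\frac{2268036}{169} \approx 13420.0$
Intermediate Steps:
$k = 20$ ($k = 2 + 18 = 20$)
$t{\left(y \right)} = 2 y$
$U{\left(p \right)} = \frac{160 + p}{-7 + p}$ ($U{\left(p \right)} = \frac{p + \left(1 + 3\right) 2 \cdot 20}{p - 7} = \frac{p + 4 \cdot 40}{-7 + p} = \frac{p + 160}{-7 + p} = \frac{160 + p}{-7 + p}$)
$\left(-104 + U{\left(-6 \right)}\right)^{2} = \left(-104 + \frac{160 - 6}{-7 - 6}\right)^{2} = \left(-104 + \frac{1}{-13} \cdot 154\right)^{2} = \left(-104 - \frac{154}{13}\right)^{2} = \left(- \frac{1506}{13}\right)^{2} = \frac{2268036}{169}$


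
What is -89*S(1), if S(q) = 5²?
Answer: -2225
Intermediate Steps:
S(q) = 25
-89*S(1) = -89*25 = -2225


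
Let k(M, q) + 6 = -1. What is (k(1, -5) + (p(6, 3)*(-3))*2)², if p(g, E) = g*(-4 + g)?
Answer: 6241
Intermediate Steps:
k(M, q) = -7 (k(M, q) = -6 - 1 = -7)
(k(1, -5) + (p(6, 3)*(-3))*2)² = (-7 + ((6*(-4 + 6))*(-3))*2)² = (-7 + ((6*2)*(-3))*2)² = (-7 + (12*(-3))*2)² = (-7 - 36*2)² = (-7 - 72)² = (-79)² = 6241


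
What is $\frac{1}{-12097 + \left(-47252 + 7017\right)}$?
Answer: $- \frac{1}{52332} \approx -1.9109 \cdot 10^{-5}$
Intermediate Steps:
$\frac{1}{-12097 + \left(-47252 + 7017\right)} = \frac{1}{-12097 - 40235} = \frac{1}{-52332} = - \frac{1}{52332}$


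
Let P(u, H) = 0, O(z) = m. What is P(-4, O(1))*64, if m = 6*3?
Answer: 0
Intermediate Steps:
m = 18
O(z) = 18
P(-4, O(1))*64 = 0*64 = 0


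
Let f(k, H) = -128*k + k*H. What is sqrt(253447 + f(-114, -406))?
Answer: sqrt(314323) ≈ 560.65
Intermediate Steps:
f(k, H) = -128*k + H*k
sqrt(253447 + f(-114, -406)) = sqrt(253447 - 114*(-128 - 406)) = sqrt(253447 - 114*(-534)) = sqrt(253447 + 60876) = sqrt(314323)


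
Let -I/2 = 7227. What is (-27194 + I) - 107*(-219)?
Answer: -18215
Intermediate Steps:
I = -14454 (I = -2*7227 = -14454)
(-27194 + I) - 107*(-219) = (-27194 - 14454) - 107*(-219) = -41648 + 23433 = -18215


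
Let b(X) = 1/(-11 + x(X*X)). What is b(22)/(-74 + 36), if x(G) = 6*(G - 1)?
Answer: -1/109706 ≈ -9.1153e-6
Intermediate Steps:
x(G) = -6 + 6*G (x(G) = 6*(-1 + G) = -6 + 6*G)
b(X) = 1/(-17 + 6*X²) (b(X) = 1/(-11 + (-6 + 6*(X*X))) = 1/(-11 + (-6 + 6*X²)) = 1/(-17 + 6*X²))
b(22)/(-74 + 36) = 1/((-17 + 6*22²)*(-74 + 36)) = 1/((-17 + 6*484)*(-38)) = -1/38/(-17 + 2904) = -1/38/2887 = (1/2887)*(-1/38) = -1/109706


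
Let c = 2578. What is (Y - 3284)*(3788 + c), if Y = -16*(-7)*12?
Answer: -12350040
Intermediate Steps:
Y = 1344 (Y = 112*12 = 1344)
(Y - 3284)*(3788 + c) = (1344 - 3284)*(3788 + 2578) = -1940*6366 = -12350040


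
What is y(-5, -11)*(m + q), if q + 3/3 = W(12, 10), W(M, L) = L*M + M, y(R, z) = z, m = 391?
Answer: -5742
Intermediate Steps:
W(M, L) = M + L*M
q = 131 (q = -1 + 12*(1 + 10) = -1 + 12*11 = -1 + 132 = 131)
y(-5, -11)*(m + q) = -11*(391 + 131) = -11*522 = -5742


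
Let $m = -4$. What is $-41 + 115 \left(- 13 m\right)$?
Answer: $5939$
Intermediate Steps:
$-41 + 115 \left(- 13 m\right) = -41 + 115 \left(\left(-13\right) \left(-4\right)\right) = -41 + 115 \cdot 52 = -41 + 5980 = 5939$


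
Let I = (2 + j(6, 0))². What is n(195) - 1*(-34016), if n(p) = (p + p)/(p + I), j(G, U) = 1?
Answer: 1156609/34 ≈ 34018.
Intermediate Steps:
I = 9 (I = (2 + 1)² = 3² = 9)
n(p) = 2*p/(9 + p) (n(p) = (p + p)/(p + 9) = (2*p)/(9 + p) = 2*p/(9 + p))
n(195) - 1*(-34016) = 2*195/(9 + 195) - 1*(-34016) = 2*195/204 + 34016 = 2*195*(1/204) + 34016 = 65/34 + 34016 = 1156609/34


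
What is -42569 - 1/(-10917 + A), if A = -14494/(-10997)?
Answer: -5109972319598/120039755 ≈ -42569.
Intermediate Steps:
A = 14494/10997 (A = -14494*(-1/10997) = 14494/10997 ≈ 1.3180)
-42569 - 1/(-10917 + A) = -42569 - 1/(-10917 + 14494/10997) = -42569 - 1/(-120039755/10997) = -42569 - 1*(-10997/120039755) = -42569 + 10997/120039755 = -5109972319598/120039755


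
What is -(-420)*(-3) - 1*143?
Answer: -1403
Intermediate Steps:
-(-420)*(-3) - 1*143 = -140*9 - 143 = -1260 - 143 = -1403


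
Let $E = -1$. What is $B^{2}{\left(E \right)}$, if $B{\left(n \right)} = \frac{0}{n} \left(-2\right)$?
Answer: $0$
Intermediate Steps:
$B{\left(n \right)} = 0$ ($B{\left(n \right)} = 0 \left(-2\right) = 0$)
$B^{2}{\left(E \right)} = 0^{2} = 0$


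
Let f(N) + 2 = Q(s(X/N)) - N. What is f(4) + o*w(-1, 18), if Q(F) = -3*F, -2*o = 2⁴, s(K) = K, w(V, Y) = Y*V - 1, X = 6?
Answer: 283/2 ≈ 141.50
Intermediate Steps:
w(V, Y) = -1 + V*Y (w(V, Y) = V*Y - 1 = -1 + V*Y)
o = -8 (o = -½*2⁴ = -½*16 = -8)
f(N) = -2 - N - 18/N (f(N) = -2 + (-18/N - N) = -2 + (-N - 18/N) = -2 - N - 18/N)
f(4) + o*w(-1, 18) = (-2 - 1*4 - 18/4) - 8*(-1 - 1*18) = (-2 - 4 - 18*¼) - 8*(-1 - 18) = (-2 - 4 - 9/2) - 8*(-19) = -21/2 + 152 = 283/2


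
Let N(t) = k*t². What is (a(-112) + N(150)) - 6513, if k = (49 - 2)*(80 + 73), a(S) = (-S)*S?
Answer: 161778443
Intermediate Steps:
a(S) = -S²
k = 7191 (k = 47*153 = 7191)
N(t) = 7191*t²
(a(-112) + N(150)) - 6513 = (-1*(-112)² + 7191*150²) - 6513 = (-1*12544 + 7191*22500) - 6513 = (-12544 + 161797500) - 6513 = 161784956 - 6513 = 161778443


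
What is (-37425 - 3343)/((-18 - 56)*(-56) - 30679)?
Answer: 40768/26535 ≈ 1.5364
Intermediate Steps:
(-37425 - 3343)/((-18 - 56)*(-56) - 30679) = -40768/(-74*(-56) - 30679) = -40768/(4144 - 30679) = -40768/(-26535) = -40768*(-1/26535) = 40768/26535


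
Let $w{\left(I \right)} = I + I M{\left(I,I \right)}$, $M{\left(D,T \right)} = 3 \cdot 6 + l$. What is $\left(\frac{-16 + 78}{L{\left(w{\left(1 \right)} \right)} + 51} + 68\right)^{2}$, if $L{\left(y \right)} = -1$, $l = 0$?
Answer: $\frac{2996361}{625} \approx 4794.2$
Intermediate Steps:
$M{\left(D,T \right)} = 18$ ($M{\left(D,T \right)} = 3 \cdot 6 + 0 = 18 + 0 = 18$)
$w{\left(I \right)} = 19 I$ ($w{\left(I \right)} = I + I 18 = I + 18 I = 19 I$)
$\left(\frac{-16 + 78}{L{\left(w{\left(1 \right)} \right)} + 51} + 68\right)^{2} = \left(\frac{-16 + 78}{-1 + 51} + 68\right)^{2} = \left(\frac{62}{50} + 68\right)^{2} = \left(62 \cdot \frac{1}{50} + 68\right)^{2} = \left(\frac{31}{25} + 68\right)^{2} = \left(\frac{1731}{25}\right)^{2} = \frac{2996361}{625}$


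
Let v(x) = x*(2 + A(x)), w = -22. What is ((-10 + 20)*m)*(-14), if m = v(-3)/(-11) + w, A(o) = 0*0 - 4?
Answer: 34720/11 ≈ 3156.4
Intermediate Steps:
A(o) = -4 (A(o) = 0 - 4 = -4)
v(x) = -2*x (v(x) = x*(2 - 4) = x*(-2) = -2*x)
m = -248/11 (m = -2*(-3)/(-11) - 22 = 6*(-1/11) - 22 = -6/11 - 22 = -248/11 ≈ -22.545)
((-10 + 20)*m)*(-14) = ((-10 + 20)*(-248/11))*(-14) = (10*(-248/11))*(-14) = -2480/11*(-14) = 34720/11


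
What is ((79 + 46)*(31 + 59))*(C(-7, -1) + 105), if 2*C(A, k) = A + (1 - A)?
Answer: 1186875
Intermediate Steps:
C(A, k) = ½ (C(A, k) = (A + (1 - A))/2 = (½)*1 = ½)
((79 + 46)*(31 + 59))*(C(-7, -1) + 105) = ((79 + 46)*(31 + 59))*(½ + 105) = (125*90)*(211/2) = 11250*(211/2) = 1186875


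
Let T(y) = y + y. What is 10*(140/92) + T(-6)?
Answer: 74/23 ≈ 3.2174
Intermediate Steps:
T(y) = 2*y
10*(140/92) + T(-6) = 10*(140/92) + 2*(-6) = 10*(140*(1/92)) - 12 = 10*(35/23) - 12 = 350/23 - 12 = 74/23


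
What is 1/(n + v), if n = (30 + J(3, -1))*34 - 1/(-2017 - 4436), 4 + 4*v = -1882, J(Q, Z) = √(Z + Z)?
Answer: 91360838358/50496531898081 - 5663204424*I*√2/50496531898081 ≈ 0.0018093 - 0.0001586*I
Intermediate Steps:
J(Q, Z) = √2*√Z (J(Q, Z) = √(2*Z) = √2*√Z)
v = -943/2 (v = -1 + (¼)*(-1882) = -1 - 941/2 = -943/2 ≈ -471.50)
n = 6582061/6453 + 34*I*√2 (n = (30 + √2*√(-1))*34 - 1/(-2017 - 4436) = (30 + √2*I)*34 - 1/(-6453) = (30 + I*√2)*34 - 1*(-1/6453) = (1020 + 34*I*√2) + 1/6453 = 6582061/6453 + 34*I*√2 ≈ 1020.0 + 48.083*I)
1/(n + v) = 1/((6582061/6453 + 34*I*√2) - 943/2) = 1/(7078943/12906 + 34*I*√2)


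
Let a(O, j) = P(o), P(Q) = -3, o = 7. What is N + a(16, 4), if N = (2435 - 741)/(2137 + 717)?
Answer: -3434/1427 ≈ -2.4064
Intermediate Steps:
a(O, j) = -3
N = 847/1427 (N = 1694/2854 = 1694*(1/2854) = 847/1427 ≈ 0.59355)
N + a(16, 4) = 847/1427 - 3 = -3434/1427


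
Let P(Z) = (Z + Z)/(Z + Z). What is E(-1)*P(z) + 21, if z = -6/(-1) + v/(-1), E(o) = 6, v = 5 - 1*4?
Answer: 27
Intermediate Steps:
v = 1 (v = 5 - 4 = 1)
z = 5 (z = -6/(-1) + 1/(-1) = -6*(-1) + 1*(-1) = 6 - 1 = 5)
P(Z) = 1 (P(Z) = (2*Z)/((2*Z)) = (2*Z)*(1/(2*Z)) = 1)
E(-1)*P(z) + 21 = 6*1 + 21 = 6 + 21 = 27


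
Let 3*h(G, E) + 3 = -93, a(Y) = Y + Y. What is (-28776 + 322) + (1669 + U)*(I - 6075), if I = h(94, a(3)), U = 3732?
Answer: -33012361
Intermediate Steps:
a(Y) = 2*Y
h(G, E) = -32 (h(G, E) = -1 + (1/3)*(-93) = -1 - 31 = -32)
I = -32
(-28776 + 322) + (1669 + U)*(I - 6075) = (-28776 + 322) + (1669 + 3732)*(-32 - 6075) = -28454 + 5401*(-6107) = -28454 - 32983907 = -33012361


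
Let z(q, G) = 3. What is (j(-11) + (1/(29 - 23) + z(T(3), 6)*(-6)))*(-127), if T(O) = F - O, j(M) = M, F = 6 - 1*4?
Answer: 21971/6 ≈ 3661.8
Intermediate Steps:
F = 2 (F = 6 - 4 = 2)
T(O) = 2 - O
(j(-11) + (1/(29 - 23) + z(T(3), 6)*(-6)))*(-127) = (-11 + (1/(29 - 23) + 3*(-6)))*(-127) = (-11 + (1/6 - 18))*(-127) = (-11 + (⅙ - 18))*(-127) = (-11 - 107/6)*(-127) = -173/6*(-127) = 21971/6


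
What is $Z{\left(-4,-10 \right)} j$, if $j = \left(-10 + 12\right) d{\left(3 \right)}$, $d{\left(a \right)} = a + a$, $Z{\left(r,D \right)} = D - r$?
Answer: $-72$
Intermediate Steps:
$d{\left(a \right)} = 2 a$
$j = 12$ ($j = \left(-10 + 12\right) 2 \cdot 3 = 2 \cdot 6 = 12$)
$Z{\left(-4,-10 \right)} j = \left(-10 - -4\right) 12 = \left(-10 + 4\right) 12 = \left(-6\right) 12 = -72$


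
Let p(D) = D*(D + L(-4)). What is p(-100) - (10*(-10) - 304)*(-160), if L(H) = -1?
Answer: -54540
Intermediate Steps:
p(D) = D*(-1 + D) (p(D) = D*(D - 1) = D*(-1 + D))
p(-100) - (10*(-10) - 304)*(-160) = -100*(-1 - 100) - (10*(-10) - 304)*(-160) = -100*(-101) - (-100 - 304)*(-160) = 10100 - (-404)*(-160) = 10100 - 1*64640 = 10100 - 64640 = -54540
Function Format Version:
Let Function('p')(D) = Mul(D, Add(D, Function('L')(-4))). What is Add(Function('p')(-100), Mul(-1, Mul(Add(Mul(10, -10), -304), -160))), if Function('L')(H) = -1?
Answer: -54540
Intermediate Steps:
Function('p')(D) = Mul(D, Add(-1, D)) (Function('p')(D) = Mul(D, Add(D, -1)) = Mul(D, Add(-1, D)))
Add(Function('p')(-100), Mul(-1, Mul(Add(Mul(10, -10), -304), -160))) = Add(Mul(-100, Add(-1, -100)), Mul(-1, Mul(Add(Mul(10, -10), -304), -160))) = Add(Mul(-100, -101), Mul(-1, Mul(Add(-100, -304), -160))) = Add(10100, Mul(-1, Mul(-404, -160))) = Add(10100, Mul(-1, 64640)) = Add(10100, -64640) = -54540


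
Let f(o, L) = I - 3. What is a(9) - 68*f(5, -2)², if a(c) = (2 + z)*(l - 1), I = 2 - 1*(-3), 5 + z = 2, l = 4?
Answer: -275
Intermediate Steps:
z = -3 (z = -5 + 2 = -3)
I = 5 (I = 2 + 3 = 5)
f(o, L) = 2 (f(o, L) = 5 - 3 = 2)
a(c) = -3 (a(c) = (2 - 3)*(4 - 1) = -1*3 = -3)
a(9) - 68*f(5, -2)² = -3 - 68*2² = -3 - 68*4 = -3 - 272 = -275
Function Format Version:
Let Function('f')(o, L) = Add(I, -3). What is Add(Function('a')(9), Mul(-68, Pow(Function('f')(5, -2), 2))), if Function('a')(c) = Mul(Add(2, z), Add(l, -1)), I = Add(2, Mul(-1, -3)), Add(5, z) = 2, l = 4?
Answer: -275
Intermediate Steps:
z = -3 (z = Add(-5, 2) = -3)
I = 5 (I = Add(2, 3) = 5)
Function('f')(o, L) = 2 (Function('f')(o, L) = Add(5, -3) = 2)
Function('a')(c) = -3 (Function('a')(c) = Mul(Add(2, -3), Add(4, -1)) = Mul(-1, 3) = -3)
Add(Function('a')(9), Mul(-68, Pow(Function('f')(5, -2), 2))) = Add(-3, Mul(-68, Pow(2, 2))) = Add(-3, Mul(-68, 4)) = Add(-3, -272) = -275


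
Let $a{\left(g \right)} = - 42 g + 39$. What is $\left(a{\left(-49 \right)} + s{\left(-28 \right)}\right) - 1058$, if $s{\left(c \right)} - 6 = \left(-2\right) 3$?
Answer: $1039$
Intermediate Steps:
$s{\left(c \right)} = 0$ ($s{\left(c \right)} = 6 - 6 = 0$)
$a{\left(g \right)} = 39 - 42 g$
$\left(a{\left(-49 \right)} + s{\left(-28 \right)}\right) - 1058 = \left(\left(39 - -2058\right) + 0\right) - 1058 = \left(\left(39 + 2058\right) + 0\right) - 1058 = \left(2097 + 0\right) - 1058 = 2097 - 1058 = 1039$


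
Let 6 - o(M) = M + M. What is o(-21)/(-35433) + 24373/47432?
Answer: 287110591/560219352 ≈ 0.51250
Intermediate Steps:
o(M) = 6 - 2*M (o(M) = 6 - (M + M) = 6 - 2*M)
o(-21)/(-35433) + 24373/47432 = (6 - 2*(-21))/(-35433) + 24373/47432 = (6 + 42)*(-1/35433) + 24373*(1/47432) = 48*(-1/35433) + 24373/47432 = -16/11811 + 24373/47432 = 287110591/560219352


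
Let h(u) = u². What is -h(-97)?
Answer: -9409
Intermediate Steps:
-h(-97) = -1*(-97)² = -1*9409 = -9409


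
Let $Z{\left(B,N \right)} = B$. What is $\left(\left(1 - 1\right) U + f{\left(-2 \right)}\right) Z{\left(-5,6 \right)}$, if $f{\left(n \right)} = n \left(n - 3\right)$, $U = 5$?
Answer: $-50$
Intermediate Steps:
$f{\left(n \right)} = n \left(-3 + n\right)$
$\left(\left(1 - 1\right) U + f{\left(-2 \right)}\right) Z{\left(-5,6 \right)} = \left(\left(1 - 1\right) 5 - 2 \left(-3 - 2\right)\right) \left(-5\right) = \left(0 \cdot 5 - -10\right) \left(-5\right) = \left(0 + 10\right) \left(-5\right) = 10 \left(-5\right) = -50$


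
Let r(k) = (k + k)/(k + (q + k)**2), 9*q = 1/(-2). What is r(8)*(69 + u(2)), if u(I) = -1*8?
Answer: 316224/23041 ≈ 13.724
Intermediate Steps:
q = -1/18 (q = (1/9)/(-2) = (1/9)*(-1/2) = -1/18 ≈ -0.055556)
u(I) = -8
r(k) = 2*k/(k + (-1/18 + k)**2) (r(k) = (k + k)/(k + (-1/18 + k)**2) = (2*k)/(k + (-1/18 + k)**2) = 2*k/(k + (-1/18 + k)**2))
r(8)*(69 + u(2)) = (648*8/((-1 + 18*8)**2 + 324*8))*(69 - 8) = (648*8/((-1 + 144)**2 + 2592))*61 = (648*8/(143**2 + 2592))*61 = (648*8/(20449 + 2592))*61 = (648*8/23041)*61 = (648*8*(1/23041))*61 = (5184/23041)*61 = 316224/23041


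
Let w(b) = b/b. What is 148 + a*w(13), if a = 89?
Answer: 237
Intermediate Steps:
w(b) = 1
148 + a*w(13) = 148 + 89*1 = 148 + 89 = 237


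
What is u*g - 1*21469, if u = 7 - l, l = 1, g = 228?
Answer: -20101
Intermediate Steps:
u = 6 (u = 7 - 1*1 = 7 - 1 = 6)
u*g - 1*21469 = 6*228 - 1*21469 = 1368 - 21469 = -20101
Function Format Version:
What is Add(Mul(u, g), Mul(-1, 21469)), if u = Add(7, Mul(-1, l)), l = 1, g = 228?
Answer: -20101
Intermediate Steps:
u = 6 (u = Add(7, Mul(-1, 1)) = Add(7, -1) = 6)
Add(Mul(u, g), Mul(-1, 21469)) = Add(Mul(6, 228), Mul(-1, 21469)) = Add(1368, -21469) = -20101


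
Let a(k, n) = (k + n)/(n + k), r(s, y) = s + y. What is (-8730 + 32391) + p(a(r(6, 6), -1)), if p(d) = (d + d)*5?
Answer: 23671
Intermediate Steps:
a(k, n) = 1 (a(k, n) = (k + n)/(k + n) = 1)
p(d) = 10*d (p(d) = (2*d)*5 = 10*d)
(-8730 + 32391) + p(a(r(6, 6), -1)) = (-8730 + 32391) + 10*1 = 23661 + 10 = 23671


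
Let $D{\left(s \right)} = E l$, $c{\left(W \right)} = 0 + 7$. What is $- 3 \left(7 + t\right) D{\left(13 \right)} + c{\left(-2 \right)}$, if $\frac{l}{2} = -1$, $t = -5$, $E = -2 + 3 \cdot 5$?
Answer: $163$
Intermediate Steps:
$E = 13$ ($E = -2 + 15 = 13$)
$l = -2$ ($l = 2 \left(-1\right) = -2$)
$c{\left(W \right)} = 7$
$D{\left(s \right)} = -26$ ($D{\left(s \right)} = 13 \left(-2\right) = -26$)
$- 3 \left(7 + t\right) D{\left(13 \right)} + c{\left(-2 \right)} = - 3 \left(7 - 5\right) \left(-26\right) + 7 = \left(-3\right) 2 \left(-26\right) + 7 = \left(-6\right) \left(-26\right) + 7 = 156 + 7 = 163$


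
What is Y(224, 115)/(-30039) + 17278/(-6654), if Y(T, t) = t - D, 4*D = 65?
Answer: -346447283/133253004 ≈ -2.5999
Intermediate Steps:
D = 65/4 (D = (¼)*65 = 65/4 ≈ 16.250)
Y(T, t) = -65/4 + t (Y(T, t) = t - 1*65/4 = t - 65/4 = -65/4 + t)
Y(224, 115)/(-30039) + 17278/(-6654) = (-65/4 + 115)/(-30039) + 17278/(-6654) = (395/4)*(-1/30039) + 17278*(-1/6654) = -395/120156 - 8639/3327 = -346447283/133253004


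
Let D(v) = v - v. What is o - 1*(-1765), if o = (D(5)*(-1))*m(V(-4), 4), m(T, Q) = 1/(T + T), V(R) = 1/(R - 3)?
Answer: 1765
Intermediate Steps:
V(R) = 1/(-3 + R)
D(v) = 0
m(T, Q) = 1/(2*T)
o = 0 (o = (0*(-1))*(1/(2*(1/(-3 - 4)))) = 0*(1/(2*(1/(-7)))) = 0*(1/(2*(-1/7))) = 0*((1/2)*(-7)) = 0*(-7/2) = 0)
o - 1*(-1765) = 0 - 1*(-1765) = 0 + 1765 = 1765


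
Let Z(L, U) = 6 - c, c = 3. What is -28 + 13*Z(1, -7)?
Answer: 11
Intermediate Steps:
Z(L, U) = 3 (Z(L, U) = 6 - 1*3 = 6 - 3 = 3)
-28 + 13*Z(1, -7) = -28 + 13*3 = -28 + 39 = 11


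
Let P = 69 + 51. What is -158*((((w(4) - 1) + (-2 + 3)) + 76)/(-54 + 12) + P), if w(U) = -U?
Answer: -130824/7 ≈ -18689.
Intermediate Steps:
P = 120
-158*((((w(4) - 1) + (-2 + 3)) + 76)/(-54 + 12) + P) = -158*((((-1*4 - 1) + (-2 + 3)) + 76)/(-54 + 12) + 120) = -158*((((-4 - 1) + 1) + 76)/(-42) + 120) = -158*(((-5 + 1) + 76)*(-1/42) + 120) = -158*((-4 + 76)*(-1/42) + 120) = -158*(72*(-1/42) + 120) = -158*(-12/7 + 120) = -158*828/7 = -130824/7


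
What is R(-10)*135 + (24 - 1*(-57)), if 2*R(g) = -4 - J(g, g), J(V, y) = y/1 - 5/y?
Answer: 1809/4 ≈ 452.25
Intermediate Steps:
J(V, y) = y - 5/y (J(V, y) = y*1 - 5/y = y - 5/y)
R(g) = -2 - g/2 + 5/(2*g) (R(g) = (-4 - (g - 5/g))/2 = (-4 + (-g + 5/g))/2 = (-4 - g + 5/g)/2 = -2 - g/2 + 5/(2*g))
R(-10)*135 + (24 - 1*(-57)) = (-2 - 1/2*(-10) + (5/2)/(-10))*135 + (24 - 1*(-57)) = (-2 + 5 + (5/2)*(-1/10))*135 + (24 + 57) = (-2 + 5 - 1/4)*135 + 81 = (11/4)*135 + 81 = 1485/4 + 81 = 1809/4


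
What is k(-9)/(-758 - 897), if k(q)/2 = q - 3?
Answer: 24/1655 ≈ 0.014502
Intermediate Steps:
k(q) = -6 + 2*q (k(q) = 2*(q - 3) = 2*(-3 + q) = -6 + 2*q)
k(-9)/(-758 - 897) = (-6 + 2*(-9))/(-758 - 897) = (-6 - 18)/(-1655) = -1/1655*(-24) = 24/1655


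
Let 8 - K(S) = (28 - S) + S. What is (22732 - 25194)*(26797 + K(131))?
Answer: -65924974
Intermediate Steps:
K(S) = -20 (K(S) = 8 - ((28 - S) + S) = 8 - 1*28 = 8 - 28 = -20)
(22732 - 25194)*(26797 + K(131)) = (22732 - 25194)*(26797 - 20) = -2462*26777 = -65924974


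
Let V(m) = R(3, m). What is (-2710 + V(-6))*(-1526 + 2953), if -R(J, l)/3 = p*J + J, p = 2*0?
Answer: -3880013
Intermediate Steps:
p = 0
R(J, l) = -3*J (R(J, l) = -3*(0*J + J) = -3*(0 + J) = -3*J)
V(m) = -9 (V(m) = -3*3 = -9)
(-2710 + V(-6))*(-1526 + 2953) = (-2710 - 9)*(-1526 + 2953) = -2719*1427 = -3880013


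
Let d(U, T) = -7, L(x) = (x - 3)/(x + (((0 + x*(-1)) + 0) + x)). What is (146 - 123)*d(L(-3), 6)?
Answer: -161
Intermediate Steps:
L(x) = (-3 + x)/x (L(x) = (-3 + x)/(x + (((0 - x) + 0) + x)) = (-3 + x)/(x + ((-x + 0) + x)) = (-3 + x)/(x + (-x + x)) = (-3 + x)/(x + 0) = (-3 + x)/x)
(146 - 123)*d(L(-3), 6) = (146 - 123)*(-7) = 23*(-7) = -161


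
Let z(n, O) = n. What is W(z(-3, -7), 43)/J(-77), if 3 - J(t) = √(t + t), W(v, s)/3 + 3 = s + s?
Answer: 747/163 + 249*I*√154/163 ≈ 4.5828 + 18.957*I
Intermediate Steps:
W(v, s) = -9 + 6*s (W(v, s) = -9 + 3*(s + s) = -9 + 3*(2*s) = -9 + 6*s)
J(t) = 3 - √2*√t (J(t) = 3 - √(t + t) = 3 - √(2*t) = 3 - √2*√t)
W(z(-3, -7), 43)/J(-77) = (-9 + 6*43)/(3 - √2*√(-77)) = (-9 + 258)/(3 - √2*I*√77) = 249/(3 - I*√154)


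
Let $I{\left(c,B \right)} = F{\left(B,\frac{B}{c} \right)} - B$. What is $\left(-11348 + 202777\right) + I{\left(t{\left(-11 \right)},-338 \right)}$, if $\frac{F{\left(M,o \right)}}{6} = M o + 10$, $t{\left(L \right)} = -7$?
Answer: $\frac{657325}{7} \approx 93904.0$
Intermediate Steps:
$F{\left(M,o \right)} = 60 + 6 M o$ ($F{\left(M,o \right)} = 6 \left(M o + 10\right) = 6 \left(10 + M o\right) = 60 + 6 M o$)
$I{\left(c,B \right)} = 60 - B + \frac{6 B^{2}}{c}$ ($I{\left(c,B \right)} = \left(60 + 6 B \frac{B}{c}\right) - B = \left(60 + \frac{6 B^{2}}{c}\right) - B = 60 - B + \frac{6 B^{2}}{c}$)
$\left(-11348 + 202777\right) + I{\left(t{\left(-11 \right)},-338 \right)} = \left(-11348 + 202777\right) + \left(60 - -338 + \frac{6 \left(-338\right)^{2}}{-7}\right) = 191429 + \left(60 + 338 + 6 \cdot 114244 \left(- \frac{1}{7}\right)\right) = 191429 + \left(60 + 338 - \frac{685464}{7}\right) = 191429 - \frac{682678}{7} = \frac{657325}{7}$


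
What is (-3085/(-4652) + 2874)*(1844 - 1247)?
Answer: 7983641001/4652 ≈ 1.7162e+6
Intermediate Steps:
(-3085/(-4652) + 2874)*(1844 - 1247) = (-3085*(-1/4652) + 2874)*597 = (3085/4652 + 2874)*597 = (13372933/4652)*597 = 7983641001/4652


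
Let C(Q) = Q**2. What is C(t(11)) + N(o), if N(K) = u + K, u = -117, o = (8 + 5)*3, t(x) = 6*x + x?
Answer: 5851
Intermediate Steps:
t(x) = 7*x
o = 39 (o = 13*3 = 39)
N(K) = -117 + K
C(t(11)) + N(o) = (7*11)**2 + (-117 + 39) = 77**2 - 78 = 5929 - 78 = 5851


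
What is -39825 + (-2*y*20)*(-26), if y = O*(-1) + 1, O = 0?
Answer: -38785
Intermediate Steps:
y = 1 (y = 0*(-1) + 1 = 0 + 1 = 1)
-39825 + (-2*y*20)*(-26) = -39825 + (-2*1*20)*(-26) = -39825 - 2*20*(-26) = -39825 - 40*(-26) = -39825 + 1040 = -38785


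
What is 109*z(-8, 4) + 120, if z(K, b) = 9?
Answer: 1101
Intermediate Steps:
109*z(-8, 4) + 120 = 109*9 + 120 = 981 + 120 = 1101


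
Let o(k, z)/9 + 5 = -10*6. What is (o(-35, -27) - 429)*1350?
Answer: -1368900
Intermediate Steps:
o(k, z) = -585 (o(k, z) = -45 + 9*(-10*6) = -45 + 9*(-60) = -45 - 540 = -585)
(o(-35, -27) - 429)*1350 = (-585 - 429)*1350 = -1014*1350 = -1368900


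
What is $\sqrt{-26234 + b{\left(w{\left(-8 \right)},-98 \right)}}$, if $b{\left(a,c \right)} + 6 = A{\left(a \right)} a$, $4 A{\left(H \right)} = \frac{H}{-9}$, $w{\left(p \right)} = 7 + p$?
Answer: $\frac{i \sqrt{944641}}{6} \approx 161.99 i$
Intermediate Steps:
$A{\left(H \right)} = - \frac{H}{36}$ ($A{\left(H \right)} = \frac{H \frac{1}{-9}}{4} = \frac{H \left(- \frac{1}{9}\right)}{4} = \frac{\left(- \frac{1}{9}\right) H}{4} = - \frac{H}{36}$)
$b{\left(a,c \right)} = -6 - \frac{a^{2}}{36}$ ($b{\left(a,c \right)} = -6 + - \frac{a}{36} a = -6 - \frac{a^{2}}{36}$)
$\sqrt{-26234 + b{\left(w{\left(-8 \right)},-98 \right)}} = \sqrt{-26234 - \left(6 + \frac{\left(7 - 8\right)^{2}}{36}\right)} = \sqrt{-26234 - \left(6 + \frac{\left(-1\right)^{2}}{36}\right)} = \sqrt{-26234 - \frac{217}{36}} = \sqrt{- \frac{944641}{36}} = \frac{i \sqrt{944641}}{6}$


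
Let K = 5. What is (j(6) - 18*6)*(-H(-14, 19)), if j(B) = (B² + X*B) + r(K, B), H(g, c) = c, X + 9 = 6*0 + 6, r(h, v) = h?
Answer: 1615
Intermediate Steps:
X = -3 (X = -9 + (6*0 + 6) = -9 + (0 + 6) = -9 + 6 = -3)
j(B) = 5 + B² - 3*B (j(B) = (B² - 3*B) + 5 = 5 + B² - 3*B)
(j(6) - 18*6)*(-H(-14, 19)) = ((5 + 6² - 3*6) - 18*6)*(-1*19) = ((5 + 36 - 18) - 108)*(-19) = (23 - 108)*(-19) = -85*(-19) = 1615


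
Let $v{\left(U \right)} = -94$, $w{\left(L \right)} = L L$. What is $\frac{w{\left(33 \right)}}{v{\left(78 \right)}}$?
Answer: $- \frac{1089}{94} \approx -11.585$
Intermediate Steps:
$w{\left(L \right)} = L^{2}$
$\frac{w{\left(33 \right)}}{v{\left(78 \right)}} = \frac{33^{2}}{-94} = 1089 \left(- \frac{1}{94}\right) = - \frac{1089}{94}$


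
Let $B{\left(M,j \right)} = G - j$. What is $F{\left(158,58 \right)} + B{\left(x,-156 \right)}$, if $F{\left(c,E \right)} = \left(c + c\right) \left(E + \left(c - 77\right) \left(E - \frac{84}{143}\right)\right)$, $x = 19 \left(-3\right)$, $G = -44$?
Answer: $\frac{212780080}{143} \approx 1.488 \cdot 10^{6}$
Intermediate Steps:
$x = -57$
$B{\left(M,j \right)} = -44 - j$
$F{\left(c,E \right)} = 2 c \left(E + \left(-77 + c\right) \left(- \frac{84}{143} + E\right)\right)$ ($F{\left(c,E \right)} = 2 c \left(E + \left(-77 + c\right) \left(E - \frac{84}{143}\right)\right) = 2 c \left(E + \left(-77 + c\right) \left(- \frac{84}{143} + E\right)\right)$)
$F{\left(158,58 \right)} + B{\left(x,-156 \right)} = \frac{2}{143} \cdot 158 \left(6468 - 630344 - 13272 + 143 \cdot 58 \cdot 158\right) - -112 = \frac{2}{143} \cdot 158 \left(6468 - 630344 - 13272 + 1310452\right) + \left(-44 + 156\right) = \frac{2}{143} \cdot 158 \cdot 673304 + 112 = \frac{212764064}{143} + 112 = \frac{212780080}{143}$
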